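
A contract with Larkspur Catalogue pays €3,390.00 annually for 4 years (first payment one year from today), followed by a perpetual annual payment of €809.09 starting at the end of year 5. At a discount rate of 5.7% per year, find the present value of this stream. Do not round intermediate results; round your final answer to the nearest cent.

PV of 4-year annuity: €3,390.00 × [1 − (1+0.057)^−4] / 0.057 = 11827.85460
Perpetuity value at year 4: €809.09 / 0.057 = 14194.56140
PV of perpetuity: 14194.56140 / (1+0.057)^4 = 11371.61188
Total PV = 11827.85460 + 11371.61188 = 23199.46648

€23199.47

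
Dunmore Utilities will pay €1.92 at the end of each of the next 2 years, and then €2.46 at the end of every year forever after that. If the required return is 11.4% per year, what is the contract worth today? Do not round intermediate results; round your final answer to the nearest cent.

PV of 2-year annuity: €1.92 × [1 − (1+0.114)^−2] / 0.114 = 3.27066
Perpetuity value at year 2: €2.46 / 0.114 = 21.57895
PV of perpetuity: 21.57895 / (1+0.114)^2 = 17.38841
Total PV = 3.27066 + 17.38841 = 20.65907

€20.66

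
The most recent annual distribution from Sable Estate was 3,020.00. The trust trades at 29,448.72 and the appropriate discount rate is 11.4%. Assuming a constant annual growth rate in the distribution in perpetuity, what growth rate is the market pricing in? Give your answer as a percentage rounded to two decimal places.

P = D₀(1+g)/(r−g) ⇒ P(r−g) = D₀(1+g) ⇒ g(P+D₀) = P·r − D₀
g = (P·r − D₀)/(P + D₀) = (29,448.72×0.114 − 3,020.00) / (29,448.72 + 3,020.00) = 0.010384

1.04%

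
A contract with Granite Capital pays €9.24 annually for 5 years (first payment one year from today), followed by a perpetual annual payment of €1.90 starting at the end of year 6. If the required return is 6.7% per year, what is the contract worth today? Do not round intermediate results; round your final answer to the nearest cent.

€58.70

PV of 5-year annuity: €9.24 × [1 − (1+0.067)^−5] / 0.067 = 38.19210
Perpetuity value at year 5: €1.90 / 0.067 = 28.35821
PV of perpetuity: 28.35821 / (1+0.067)^5 = 20.50485
Total PV = 38.19210 + 20.50485 = 58.69696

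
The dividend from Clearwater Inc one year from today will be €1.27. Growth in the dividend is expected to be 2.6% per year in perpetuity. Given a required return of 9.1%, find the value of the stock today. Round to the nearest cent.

€19.54

Growing perpetuity: P = D₁ / (r − g) = €1.2700 / (0.091 − 0.026) = €19.54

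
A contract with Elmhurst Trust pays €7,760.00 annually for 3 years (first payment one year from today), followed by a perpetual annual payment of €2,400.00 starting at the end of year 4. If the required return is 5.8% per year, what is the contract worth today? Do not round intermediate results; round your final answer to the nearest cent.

€55759.84

PV of 3-year annuity: €7,760.00 × [1 − (1+0.058)^−3] / 0.058 = 20819.56680
Perpetuity value at year 3: €2,400.00 / 0.058 = 41379.31034
PV of perpetuity: 41379.31034 / (1+0.058)^3 = 34940.26907
Total PV = 20819.56680 + 34940.26907 = 55759.83587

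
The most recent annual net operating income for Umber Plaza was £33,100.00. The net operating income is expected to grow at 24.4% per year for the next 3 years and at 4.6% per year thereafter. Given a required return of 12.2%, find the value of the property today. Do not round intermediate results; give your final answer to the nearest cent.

D_1 = 41176.40000
D_2 = 51223.44160
D_3 = 63721.96135
Terminal value at year 3: TV = D_3×(1+g_2)/(r−g_2) = 66653.17157/0.076 = 877015.41543
P_0 = D_1/(1+r)^1 + D_2/(1+r)^2 + D_3/(1+r)^3 + TV/(1+r)^3
    = 36699.10873 + 40689.56441 + 45113.91990 + 620910.00278 = 743412.59582

£743412.60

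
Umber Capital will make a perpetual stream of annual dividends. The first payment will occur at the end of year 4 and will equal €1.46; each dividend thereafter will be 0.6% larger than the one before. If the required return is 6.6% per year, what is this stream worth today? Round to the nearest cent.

Value at end of year 3: C₁ / (r − g) = €1.46 / (0.066 − 0.006) = €24.3333
Discount to today: PV = €24.3333 / (1 + 0.066)^3 = €24.3333 / 1.211355 = €20.09

€20.09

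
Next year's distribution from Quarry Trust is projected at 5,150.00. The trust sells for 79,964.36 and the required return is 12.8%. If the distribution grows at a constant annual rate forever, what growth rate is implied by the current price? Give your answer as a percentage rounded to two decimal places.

P = D₁/(r−g) ⇒ g = r − D₁/P = 0.128 − 5,150.00/79,964.36 = 0.063596

6.36%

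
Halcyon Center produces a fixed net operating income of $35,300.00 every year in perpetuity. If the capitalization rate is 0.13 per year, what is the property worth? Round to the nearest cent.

Level perpetuity: PV = C / r = $35,300.00 / 0.13 = $271,538.46

$271538.46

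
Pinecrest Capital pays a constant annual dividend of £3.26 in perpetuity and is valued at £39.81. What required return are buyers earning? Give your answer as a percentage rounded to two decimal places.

8.19%

P = C/r ⇒ r = C/P = £3.26/£39.81 = 0.081889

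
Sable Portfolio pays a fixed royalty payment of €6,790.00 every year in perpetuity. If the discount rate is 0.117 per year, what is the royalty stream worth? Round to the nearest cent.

Level perpetuity: PV = C / r = €6,790.00 / 0.117 = €58,034.19

€58034.19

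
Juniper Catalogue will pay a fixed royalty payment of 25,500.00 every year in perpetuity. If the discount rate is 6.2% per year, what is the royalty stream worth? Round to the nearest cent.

411290.32

Level perpetuity: PV = C / r = 25,500.00 / 0.062 = 411,290.32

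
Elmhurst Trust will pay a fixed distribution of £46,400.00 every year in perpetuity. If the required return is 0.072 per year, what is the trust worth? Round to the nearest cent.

£644444.44

Level perpetuity: PV = C / r = £46,400.00 / 0.072 = £644,444.44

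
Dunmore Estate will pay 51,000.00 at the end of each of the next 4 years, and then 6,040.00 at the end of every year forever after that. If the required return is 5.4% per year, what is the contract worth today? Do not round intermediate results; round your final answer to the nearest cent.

269807.53

PV of 4-year annuity: 51,000.00 × [1 − (1+0.054)^−4] / 0.054 = 179175.70566
Perpetuity value at year 4: 6,040.00 / 0.054 = 111851.85185
PV of perpetuity: 111851.85185 / (1+0.054)^4 = 90631.82710
Total PV = 179175.70566 + 90631.82710 = 269807.53276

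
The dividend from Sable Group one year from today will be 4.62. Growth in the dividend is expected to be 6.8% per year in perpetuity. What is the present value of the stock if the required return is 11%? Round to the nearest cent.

Growing perpetuity: P = D₁ / (r − g) = 4.6200 / (0.11 − 0.068) = 110.00

110.00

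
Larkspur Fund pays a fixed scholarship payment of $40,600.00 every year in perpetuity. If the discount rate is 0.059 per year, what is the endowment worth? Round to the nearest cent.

$688135.59

Level perpetuity: PV = C / r = $40,600.00 / 0.059 = $688,135.59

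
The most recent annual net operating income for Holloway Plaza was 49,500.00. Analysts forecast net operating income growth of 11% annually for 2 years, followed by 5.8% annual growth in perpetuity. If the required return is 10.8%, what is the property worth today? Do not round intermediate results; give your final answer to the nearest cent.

1150472.92

D_1 = 54945.00000
D_2 = 60988.95000
Terminal value at year 2: TV = D_2×(1+g_2)/(r−g_2) = 64526.30910/0.05 = 1290526.18200
P_0 = D_1/(1+r)^1 + D_2/(1+r)^2 + TV/(1+r)^2
    = 49589.35018 + 49678.86164 + 1051204.71236 = 1150472.92419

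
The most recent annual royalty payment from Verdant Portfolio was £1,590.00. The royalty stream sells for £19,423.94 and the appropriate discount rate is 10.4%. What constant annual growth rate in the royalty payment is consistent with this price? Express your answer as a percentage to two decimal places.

P = D₀(1+g)/(r−g) ⇒ P(r−g) = D₀(1+g) ⇒ g(P+D₀) = P·r − D₀
g = (P·r − D₀)/(P + D₀) = (£19,423.94×0.104 − £1,590.00) / (£19,423.94 + £1,590.00) = 0.020467

2.05%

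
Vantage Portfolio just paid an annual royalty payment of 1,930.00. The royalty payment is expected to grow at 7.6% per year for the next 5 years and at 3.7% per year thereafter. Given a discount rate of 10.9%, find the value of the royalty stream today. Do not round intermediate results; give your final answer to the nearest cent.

D_1 = 2076.68000
D_2 = 2234.50768
D_3 = 2404.33026
D_4 = 2587.05936
D_5 = 2783.67588
Terminal value at year 5: TV = D_5×(1+g_2)/(r−g_2) = 2886.67188/0.072 = 40092.66504
P_0 = D_1/(1+r)^1 + D_2/(1+r)^2 + D_3/(1+r)^3 + D_4/(1+r)^4 + D_5/(1+r)^5 + TV/(1+r)^5
    = 1872.56988 + 1816.84869 + 1762.78556 + 1710.33117 + 1659.43763 + 23900.51147 = 32722.48440

32722.48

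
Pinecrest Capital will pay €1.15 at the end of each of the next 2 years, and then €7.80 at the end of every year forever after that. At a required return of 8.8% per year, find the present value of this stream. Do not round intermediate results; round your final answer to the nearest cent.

€76.91

PV of 2-year annuity: €1.15 × [1 − (1+0.088)^−2] / 0.088 = 2.02848
Perpetuity value at year 2: €7.80 / 0.088 = 88.63636
PV of perpetuity: 88.63636 / (1+0.088)^2 = 74.87798
Total PV = 2.02848 + 74.87798 = 76.90646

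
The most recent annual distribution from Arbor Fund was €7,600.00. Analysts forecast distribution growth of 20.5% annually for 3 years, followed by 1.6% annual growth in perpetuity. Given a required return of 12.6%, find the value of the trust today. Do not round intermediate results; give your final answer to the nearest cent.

€112183.67

D_1 = 9158.00000
D_2 = 11035.39000
D_3 = 13297.64495
Terminal value at year 3: TV = D_3×(1+g_2)/(r−g_2) = 13510.40727/0.11 = 122821.88427
P_0 = D_1/(1+r)^1 + D_2/(1+r)^2 + D_3/(1+r)^3 + TV/(1+r)^3
    = 8133.21492 + 8703.84012 + 9314.50031 + 86032.11195 = 112183.66730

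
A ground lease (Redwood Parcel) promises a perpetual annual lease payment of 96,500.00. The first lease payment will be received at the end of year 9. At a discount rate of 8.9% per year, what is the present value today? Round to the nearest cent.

Value at end of year 8: C / r = 96,500.00 / 0.089 = 1,084,269.6629
Discount to today: PV = 1,084,269.6629 / (1 + 0.089)^8 = 1,084,269.6629 / 1.977985 = 548,168.74

548168.74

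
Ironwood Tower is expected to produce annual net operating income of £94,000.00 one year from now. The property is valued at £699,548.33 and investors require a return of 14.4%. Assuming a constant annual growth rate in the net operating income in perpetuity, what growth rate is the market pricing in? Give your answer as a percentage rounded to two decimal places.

P = D₁/(r−g) ⇒ g = r − D₁/P = 0.144 − £94,000.00/£699,548.33 = 0.009628

0.96%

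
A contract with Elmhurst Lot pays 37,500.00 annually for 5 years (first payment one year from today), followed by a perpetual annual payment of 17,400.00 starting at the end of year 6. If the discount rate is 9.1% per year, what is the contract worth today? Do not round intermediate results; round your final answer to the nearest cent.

269188.35

PV of 5-year annuity: 37,500.00 × [1 − (1+0.091)^−5] / 0.091 = 145484.24273
Perpetuity value at year 5: 17,400.00 / 0.091 = 191208.79121
PV of perpetuity: 191208.79121 / (1+0.091)^5 = 123704.10258
Total PV = 145484.24273 + 123704.10258 = 269188.34531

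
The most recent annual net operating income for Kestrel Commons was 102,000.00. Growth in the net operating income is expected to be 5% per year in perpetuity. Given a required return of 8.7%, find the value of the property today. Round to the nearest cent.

D₁ = D₀ × (1 + g) = 102,000.00 × 1.05 = 107,100.0000
Growing perpetuity: P = D₁ / (r − g) = 107,100.0000 / (0.087 − 0.05) = 2,894,594.59

2894594.59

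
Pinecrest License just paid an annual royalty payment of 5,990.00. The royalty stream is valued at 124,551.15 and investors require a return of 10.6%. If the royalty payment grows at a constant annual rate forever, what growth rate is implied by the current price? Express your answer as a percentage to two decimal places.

P = D₀(1+g)/(r−g) ⇒ P(r−g) = D₀(1+g) ⇒ g(P+D₀) = P·r − D₀
g = (P·r − D₀)/(P + D₀) = (124,551.15×0.106 − 5,990.00) / (124,551.15 + 5,990.00) = 0.055250

5.53%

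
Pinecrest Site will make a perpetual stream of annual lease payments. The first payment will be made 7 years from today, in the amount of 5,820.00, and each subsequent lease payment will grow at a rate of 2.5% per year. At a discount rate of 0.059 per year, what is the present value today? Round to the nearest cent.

Value at end of year 6: C₁ / (r − g) = 5,820.00 / (0.059 − 0.025) = 171,176.4706
Discount to today: PV = 171,176.4706 / (1 + 0.059)^6 = 171,176.4706 / 1.410509 = 121,357.97

121357.97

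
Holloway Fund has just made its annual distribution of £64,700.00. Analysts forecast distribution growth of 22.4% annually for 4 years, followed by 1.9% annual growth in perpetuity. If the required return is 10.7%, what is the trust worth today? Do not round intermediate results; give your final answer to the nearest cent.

D_1 = 79192.80000
D_2 = 96931.98720
D_3 = 118644.75233
D_4 = 145221.17686
Terminal value at year 4: TV = D_4×(1+g_2)/(r−g_2) = 147980.37922/0.088 = 1681595.21836
P_0 = D_1/(1+r)^1 + D_2/(1+r)^2 + D_3/(1+r)^3 + D_4/(1+r)^4 + TV/(1+r)^4
    = 71538.21138 + 79099.16055 + 87459.23443 + 96702.89336 + 1119775.54920 = 1454575.04892

£1454575.05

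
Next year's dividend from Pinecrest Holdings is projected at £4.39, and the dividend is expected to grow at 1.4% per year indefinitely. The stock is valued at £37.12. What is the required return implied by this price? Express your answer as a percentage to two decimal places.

P = D₁/(r − g) ⇒ r = D₁/P + g = £4.3900/£37.12 + 0.014 = 0.118265 + 0.014 = 0.132265

13.23%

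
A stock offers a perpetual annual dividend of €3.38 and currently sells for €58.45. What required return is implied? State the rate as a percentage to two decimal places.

5.78%

P = C/r ⇒ r = C/P = €3.38/€58.45 = 0.057827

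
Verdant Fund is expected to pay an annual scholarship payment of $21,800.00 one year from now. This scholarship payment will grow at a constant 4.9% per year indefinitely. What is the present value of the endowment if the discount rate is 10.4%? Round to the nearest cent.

$396363.64

Growing perpetuity: P = D₁ / (r − g) = $21,800.0000 / (0.104 − 0.049) = $396,363.64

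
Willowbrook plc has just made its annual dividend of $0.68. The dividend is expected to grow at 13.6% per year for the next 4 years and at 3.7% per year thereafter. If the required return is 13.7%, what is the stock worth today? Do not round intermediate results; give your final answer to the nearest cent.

D_1 = 0.77248
D_2 = 0.87754
D_3 = 0.99688
D_4 = 1.13246
Terminal value at year 4: TV = D_4×(1+g_2)/(r−g_2) = 1.17436/0.1 = 11.74359
P_0 = D_1/(1+r)^1 + D_2/(1+r)^2 + D_3/(1+r)^3 + D_4/(1+r)^4 + TV/(1+r)^4
    = 0.67940 + 0.67880 + 0.67821 + 0.67761 + 7.02682 = 9.74085

$9.74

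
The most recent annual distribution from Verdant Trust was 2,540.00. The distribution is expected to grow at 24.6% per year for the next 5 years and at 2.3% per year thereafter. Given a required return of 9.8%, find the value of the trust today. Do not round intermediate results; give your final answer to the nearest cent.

D_1 = 3164.84000
D_2 = 3943.39064
D_3 = 4913.46474
D_4 = 6122.17706
D_5 = 7628.23262
Terminal value at year 5: TV = D_5×(1+g_2)/(r−g_2) = 7803.68197/0.075 = 104049.09294
P_0 = D_1/(1+r)^1 + D_2/(1+r)^2 + D_3/(1+r)^3 + D_4/(1+r)^4 + D_5/(1+r)^5 + TV/(1+r)^5
    = 2882.36794 + 3270.88384 + 3711.76800 + 4212.07917 + 4779.82755 + 65196.84772 = 84053.77421

84053.77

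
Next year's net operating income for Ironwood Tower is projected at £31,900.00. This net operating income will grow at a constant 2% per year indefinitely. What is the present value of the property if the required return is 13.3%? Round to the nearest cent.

£282300.88

Growing perpetuity: P = D₁ / (r − g) = £31,900.0000 / (0.133 − 0.02) = £282,300.88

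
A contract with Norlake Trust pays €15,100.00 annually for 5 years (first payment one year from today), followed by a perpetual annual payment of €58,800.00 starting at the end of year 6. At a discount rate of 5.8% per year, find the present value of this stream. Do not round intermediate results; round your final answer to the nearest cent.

€828706.92

PV of 5-year annuity: €15,100.00 × [1 − (1+0.058)^−5] / 0.058 = 63954.26455
Perpetuity value at year 5: €58,800.00 / 0.058 = 1013793.10345
PV of perpetuity: 1013793.10345 / (1+0.058)^5 = 764752.65608
Total PV = 63954.26455 + 764752.65608 = 828706.92063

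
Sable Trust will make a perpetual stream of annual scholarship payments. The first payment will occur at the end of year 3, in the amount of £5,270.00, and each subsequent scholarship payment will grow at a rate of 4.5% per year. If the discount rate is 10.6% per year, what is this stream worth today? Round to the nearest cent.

Value at end of year 2: C₁ / (r − g) = £5,270.00 / (0.106 − 0.045) = £86,393.4426
Discount to today: PV = £86,393.4426 / (1 + 0.106)^2 = £86,393.4426 / 1.223236 = £70,626.96

£70626.96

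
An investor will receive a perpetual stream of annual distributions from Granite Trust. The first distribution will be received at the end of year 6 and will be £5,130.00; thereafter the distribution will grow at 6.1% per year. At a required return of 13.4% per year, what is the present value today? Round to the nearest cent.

£37473.93

Value at end of year 5: C₁ / (r − g) = £5,130.00 / (0.134 − 0.061) = £70,273.9726
Discount to today: PV = £70,273.9726 / (1 + 0.134)^5 = £70,273.9726 / 1.875276 = £37,473.93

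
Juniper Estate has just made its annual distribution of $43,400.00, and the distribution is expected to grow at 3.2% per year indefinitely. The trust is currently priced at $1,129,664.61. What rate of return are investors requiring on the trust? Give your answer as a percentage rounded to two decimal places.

D₁ = $43,400.00 × 1.032 = $44,788.8000
P = D₁/(r − g) ⇒ r = D₁/P + g = $44,788.8000/$1,129,664.61 + 0.032 = 0.039648 + 0.032 = 0.071648

7.16%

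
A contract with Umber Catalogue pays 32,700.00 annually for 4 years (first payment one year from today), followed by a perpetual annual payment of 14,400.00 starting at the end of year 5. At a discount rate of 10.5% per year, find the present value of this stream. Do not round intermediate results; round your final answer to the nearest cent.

PV of 4-year annuity: 32,700.00 × [1 − (1+0.105)^−4] / 0.105 = 102542.56762
Perpetuity value at year 4: 14,400.00 / 0.105 = 137142.85714
PV of perpetuity: 137142.85714 / (1+0.105)^4 = 91986.49709
Total PV = 102542.56762 + 91986.49709 = 194529.06471

194529.06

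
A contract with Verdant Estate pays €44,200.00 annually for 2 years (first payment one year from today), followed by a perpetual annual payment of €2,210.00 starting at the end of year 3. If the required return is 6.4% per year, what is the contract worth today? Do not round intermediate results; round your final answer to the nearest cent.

€111086.03

PV of 2-year annuity: €44,200.00 × [1 − (1+0.064)^−2] / 0.064 = 80583.97874
Perpetuity value at year 2: €2,210.00 / 0.064 = 34531.25000
PV of perpetuity: 34531.25000 / (1+0.064)^2 = 30502.05106
Total PV = 80583.97874 + 30502.05106 = 111086.02981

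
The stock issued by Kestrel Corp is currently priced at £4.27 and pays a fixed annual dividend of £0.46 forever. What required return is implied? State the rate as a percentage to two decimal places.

10.77%

P = C/r ⇒ r = C/P = £0.46/£4.27 = 0.107728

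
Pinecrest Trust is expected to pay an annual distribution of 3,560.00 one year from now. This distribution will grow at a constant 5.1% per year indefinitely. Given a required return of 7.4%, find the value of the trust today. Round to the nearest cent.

Growing perpetuity: P = D₁ / (r − g) = 3,560.0000 / (0.074 − 0.051) = 154,782.61

154782.61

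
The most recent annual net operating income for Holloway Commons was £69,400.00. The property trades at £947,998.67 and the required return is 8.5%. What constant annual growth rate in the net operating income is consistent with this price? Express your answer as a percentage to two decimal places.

1.10%

P = D₀(1+g)/(r−g) ⇒ P(r−g) = D₀(1+g) ⇒ g(P+D₀) = P·r − D₀
g = (P·r − D₀)/(P + D₀) = (£947,998.67×0.085 − £69,400.00) / (£947,998.67 + £69,400.00) = 0.010989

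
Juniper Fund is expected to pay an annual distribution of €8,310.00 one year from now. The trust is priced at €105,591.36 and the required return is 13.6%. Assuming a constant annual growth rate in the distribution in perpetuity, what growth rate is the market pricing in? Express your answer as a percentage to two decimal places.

5.73%

P = D₁/(r−g) ⇒ g = r − D₁/P = 0.136 − €8,310.00/€105,591.36 = 0.057300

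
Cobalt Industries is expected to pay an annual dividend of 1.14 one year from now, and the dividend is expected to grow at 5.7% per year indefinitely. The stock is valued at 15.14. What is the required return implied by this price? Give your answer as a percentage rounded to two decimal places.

13.23%

P = D₁/(r − g) ⇒ r = D₁/P + g = 1.1400/15.14 + 0.057 = 0.075297 + 0.057 = 0.132297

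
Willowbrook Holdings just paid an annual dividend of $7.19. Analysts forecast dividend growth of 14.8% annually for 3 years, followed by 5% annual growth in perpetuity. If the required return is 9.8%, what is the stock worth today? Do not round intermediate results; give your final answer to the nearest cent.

D_1 = 8.25412
D_2 = 9.47573
D_3 = 10.87814
Terminal value at year 3: TV = D_3×(1+g_2)/(r−g_2) = 11.42204/0.048 = 237.95926
P_0 = D_1/(1+r)^1 + D_2/(1+r)^2 + D_3/(1+r)^3 + TV/(1+r)^3
    = 7.51741 + 7.85974 + 8.21765 + 179.76105 = 203.35585

$203.36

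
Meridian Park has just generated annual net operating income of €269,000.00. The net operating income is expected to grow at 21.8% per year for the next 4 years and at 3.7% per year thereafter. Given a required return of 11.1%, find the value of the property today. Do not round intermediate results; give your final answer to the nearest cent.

D_1 = 327642.00000
D_2 = 399067.95600
D_3 = 486064.77041
D_4 = 592026.89036
Terminal value at year 4: TV = D_4×(1+g_2)/(r−g_2) = 613931.88530/0.074 = 8296376.82838
P_0 = D_1/(1+r)^1 + D_2/(1+r)^2 + D_3/(1+r)^3 + D_4/(1+r)^4 + TV/(1+r)^4
    = 294907.29073 + 323309.70307 + 354447.54126 + 388584.25315 + 5445430.68267 = 6806679.47087

€6806679.47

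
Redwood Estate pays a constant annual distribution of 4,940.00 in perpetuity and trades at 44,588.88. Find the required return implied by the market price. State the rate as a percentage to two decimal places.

P = C/r ⇒ r = C/P = 4,940.00/44,588.88 = 0.110790

11.08%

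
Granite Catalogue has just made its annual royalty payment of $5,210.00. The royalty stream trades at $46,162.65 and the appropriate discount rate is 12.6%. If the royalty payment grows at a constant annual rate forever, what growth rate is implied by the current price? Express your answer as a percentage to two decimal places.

P = D₀(1+g)/(r−g) ⇒ P(r−g) = D₀(1+g) ⇒ g(P+D₀) = P·r − D₀
g = (P·r − D₀)/(P + D₀) = ($46,162.65×0.126 − $5,210.00) / ($46,162.65 + $5,210.00) = 0.011806

1.18%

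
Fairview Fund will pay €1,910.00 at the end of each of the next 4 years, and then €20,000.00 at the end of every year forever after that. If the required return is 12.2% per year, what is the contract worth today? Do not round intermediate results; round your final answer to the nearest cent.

PV of 4-year annuity: €1,910.00 × [1 − (1+0.122)^−4] / 0.122 = 5776.98511
Perpetuity value at year 4: €20,000.00 / 0.122 = 163934.42623
PV of perpetuity: 163934.42623 / (1+0.122)^4 = 103442.43552
Total PV = 5776.98511 + 103442.43552 = 109219.42063

€109219.42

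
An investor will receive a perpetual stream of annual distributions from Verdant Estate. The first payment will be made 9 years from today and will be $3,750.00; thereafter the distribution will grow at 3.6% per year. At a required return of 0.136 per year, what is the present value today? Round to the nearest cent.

Value at end of year 8: C₁ / (r − g) = $3,750.00 / (0.136 − 0.036) = $37,500.0000
Discount to today: PV = $37,500.0000 / (1 + 0.136)^8 = $37,500.0000 / 2.773490 = $13,520.87

$13520.87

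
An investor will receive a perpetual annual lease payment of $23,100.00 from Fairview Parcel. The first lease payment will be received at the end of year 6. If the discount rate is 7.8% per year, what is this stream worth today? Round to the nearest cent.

$203434.02

Value at end of year 5: C / r = $23,100.00 / 0.078 = $296,153.8462
Discount to today: PV = $296,153.8462 / (1 + 0.078)^5 = $296,153.8462 / 1.455773 = $203,434.02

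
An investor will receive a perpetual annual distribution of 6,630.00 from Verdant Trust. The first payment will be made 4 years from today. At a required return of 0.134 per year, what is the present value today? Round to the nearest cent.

Value at end of year 3: C / r = 6,630.00 / 0.134 = 49,477.6119
Discount to today: PV = 49,477.6119 / (1 + 0.134)^3 = 49,477.6119 / 1.458274 = 33,928.88

33928.88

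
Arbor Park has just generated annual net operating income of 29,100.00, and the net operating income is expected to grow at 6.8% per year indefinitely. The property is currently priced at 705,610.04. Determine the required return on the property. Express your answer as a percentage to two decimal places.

D₁ = 29,100.00 × 1.068 = 31,078.8000
P = D₁/(r − g) ⇒ r = D₁/P + g = 31,078.8000/705,610.04 + 0.068 = 0.044045 + 0.068 = 0.112045

11.20%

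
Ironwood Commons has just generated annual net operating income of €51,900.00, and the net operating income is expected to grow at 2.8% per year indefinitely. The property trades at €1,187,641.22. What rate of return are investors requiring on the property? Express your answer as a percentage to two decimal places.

D₁ = €51,900.00 × 1.028 = €53,353.2000
P = D₁/(r − g) ⇒ r = D₁/P + g = €53,353.2000/€1,187,641.22 + 0.028 = 0.044924 + 0.028 = 0.072924

7.29%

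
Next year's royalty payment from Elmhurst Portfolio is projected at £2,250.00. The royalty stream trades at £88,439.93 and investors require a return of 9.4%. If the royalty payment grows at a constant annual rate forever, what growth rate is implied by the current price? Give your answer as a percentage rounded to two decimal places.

P = D₁/(r−g) ⇒ g = r − D₁/P = 0.094 − £2,250.00/£88,439.93 = 0.068559

6.86%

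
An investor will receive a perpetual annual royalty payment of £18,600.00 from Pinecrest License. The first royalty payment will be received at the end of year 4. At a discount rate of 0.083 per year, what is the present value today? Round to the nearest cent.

Value at end of year 3: C / r = £18,600.00 / 0.083 = £224,096.3855
Discount to today: PV = £224,096.3855 / (1 + 0.083)^3 = £224,096.3855 / 1.270239 = £176,420.68

£176420.68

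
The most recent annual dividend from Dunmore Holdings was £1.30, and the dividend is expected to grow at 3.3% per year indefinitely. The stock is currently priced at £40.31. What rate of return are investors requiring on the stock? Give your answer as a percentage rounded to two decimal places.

6.63%

D₁ = £1.30 × 1.033 = £1.3429
P = D₁/(r − g) ⇒ r = D₁/P + g = £1.3429/£40.31 + 0.033 = 0.033314 + 0.033 = 0.066314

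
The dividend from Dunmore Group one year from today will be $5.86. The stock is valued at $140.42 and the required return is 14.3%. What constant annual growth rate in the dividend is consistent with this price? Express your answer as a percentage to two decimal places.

10.13%

P = D₁/(r−g) ⇒ g = r − D₁/P = 0.143 − $5.86/$140.42 = 0.101268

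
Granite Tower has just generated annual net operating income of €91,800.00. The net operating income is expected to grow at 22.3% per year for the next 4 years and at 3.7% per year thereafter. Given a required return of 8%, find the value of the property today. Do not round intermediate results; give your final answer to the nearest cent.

€4146460.90

D_1 = 112271.40000
D_2 = 137307.92220
D_3 = 167927.58885
D_4 = 205375.44116
Terminal value at year 4: TV = D_4×(1+g_2)/(r−g_2) = 212974.33249/0.043 = 4952891.45319
P_0 = D_1/(1+r)^1 + D_2/(1+r)^2 + D_3/(1+r)^3 + D_4/(1+r)^4 + TV/(1+r)^4
    = 103955.00000 + 117719.41204 + 133306.33419 + 150957.08029 + 3640523.07576 = 4146460.90227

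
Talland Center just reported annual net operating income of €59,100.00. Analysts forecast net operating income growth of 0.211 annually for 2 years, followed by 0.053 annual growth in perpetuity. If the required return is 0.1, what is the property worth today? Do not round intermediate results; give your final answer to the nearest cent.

€1741492.96

D_1 = 71570.10000
D_2 = 86671.39110
Terminal value at year 2: TV = D_2×(1+g_2)/(r−g_2) = 91264.97483/0.047 = 1941807.97507
P_0 = D_1/(1+r)^1 + D_2/(1+r)^2 + TV/(1+r)^2
    = 65063.72727 + 71629.24884 + 1604799.97940 = 1741492.95551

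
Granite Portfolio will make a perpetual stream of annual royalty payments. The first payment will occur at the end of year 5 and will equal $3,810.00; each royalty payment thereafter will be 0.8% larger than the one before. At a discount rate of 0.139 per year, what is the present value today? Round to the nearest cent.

$17280.60

Value at end of year 4: C₁ / (r − g) = $3,810.00 / (0.139 − 0.008) = $29,083.9695
Discount to today: PV = $29,083.9695 / (1 + 0.139)^4 = $29,083.9695 / 1.683042 = $17,280.60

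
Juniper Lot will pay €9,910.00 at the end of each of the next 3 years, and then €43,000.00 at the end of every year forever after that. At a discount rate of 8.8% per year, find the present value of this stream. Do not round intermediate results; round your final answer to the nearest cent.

€404576.36

PV of 3-year annuity: €9,910.00 × [1 − (1+0.088)^−3] / 0.088 = 25174.81473
Perpetuity value at year 3: €43,000.00 / 0.088 = 488636.36364
PV of perpetuity: 488636.36364 / (1+0.088)^3 = 379401.54697
Total PV = 25174.81473 + 379401.54697 = 404576.36169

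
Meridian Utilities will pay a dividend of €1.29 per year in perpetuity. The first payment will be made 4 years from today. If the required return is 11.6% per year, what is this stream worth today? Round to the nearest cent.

Value at end of year 3: C / r = €1.29 / 0.116 = €11.1207
Discount to today: PV = €11.1207 / (1 + 0.116)^3 = €11.1207 / 1.389929 = €8.00

€8.00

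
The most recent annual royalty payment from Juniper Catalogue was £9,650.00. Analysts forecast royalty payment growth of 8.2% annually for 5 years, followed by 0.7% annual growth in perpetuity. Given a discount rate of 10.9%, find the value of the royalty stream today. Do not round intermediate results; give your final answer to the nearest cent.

D_1 = 10441.30000
D_2 = 11297.48660
D_3 = 12223.88050
D_4 = 13226.23870
D_5 = 14310.79028
Terminal value at year 5: TV = D_5×(1+g_2)/(r−g_2) = 14410.96581/0.102 = 141283.97851
P_0 = D_1/(1+r)^1 + D_2/(1+r)^2 + D_3/(1+r)^3 + D_4/(1+r)^4 + D_5/(1+r)^5 + TV/(1+r)^5
    = 9415.05861 + 9185.83717 + 8962.19641 + 8744.00046 + 8531.11677 + 84223.86851 = 129062.07792

£129062.08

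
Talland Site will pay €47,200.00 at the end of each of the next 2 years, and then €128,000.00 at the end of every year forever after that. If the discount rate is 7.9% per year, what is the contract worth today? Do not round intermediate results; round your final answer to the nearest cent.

PV of 2-year annuity: €47,200.00 × [1 − (1+0.079)^−2] / 0.079 = 84285.64189
Perpetuity value at year 2: €128,000.00 / 0.079 = 1620253.16456
PV of perpetuity: 1620253.16456 / (1+0.079)^2 = 1391681.93231
Total PV = 84285.64189 + 1391681.93231 = 1475967.57420

€1475967.57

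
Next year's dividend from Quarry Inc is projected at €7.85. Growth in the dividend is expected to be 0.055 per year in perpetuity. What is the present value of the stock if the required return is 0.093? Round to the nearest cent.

€206.58

Growing perpetuity: P = D₁ / (r − g) = €7.8500 / (0.093 − 0.055) = €206.58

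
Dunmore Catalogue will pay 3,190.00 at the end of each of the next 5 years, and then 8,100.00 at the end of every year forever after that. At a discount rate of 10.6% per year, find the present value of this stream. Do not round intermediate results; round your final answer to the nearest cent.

58084.15

PV of 5-year annuity: 3,190.00 × [1 − (1+0.106)^−5] / 0.106 = 11909.51224
Perpetuity value at year 5: 8,100.00 / 0.106 = 76415.09434
PV of perpetuity: 76415.09434 / (1+0.106)^5 = 46174.64007
Total PV = 11909.51224 + 46174.64007 = 58084.15230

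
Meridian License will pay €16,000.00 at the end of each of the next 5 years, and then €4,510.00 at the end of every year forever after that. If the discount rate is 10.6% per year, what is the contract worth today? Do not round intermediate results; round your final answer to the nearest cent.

PV of 5-year annuity: €16,000.00 × [1 − (1+0.106)^−5] / 0.106 = 59734.23066
Perpetuity value at year 5: €4,510.00 / 0.106 = 42547.16981
PV of perpetuity: 42547.16981 / (1+0.106)^5 = 25709.58354
Total PV = 59734.23066 + 25709.58354 = 85443.81421

€85443.81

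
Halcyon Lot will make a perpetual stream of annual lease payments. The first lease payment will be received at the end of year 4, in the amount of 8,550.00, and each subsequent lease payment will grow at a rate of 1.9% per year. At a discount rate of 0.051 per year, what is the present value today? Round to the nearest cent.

Value at end of year 3: C₁ / (r − g) = 8,550.00 / (0.051 − 0.019) = 267,187.5000
Discount to today: PV = 267,187.5000 / (1 + 0.051)^3 = 267,187.5000 / 1.160936 = 230,148.42

230148.42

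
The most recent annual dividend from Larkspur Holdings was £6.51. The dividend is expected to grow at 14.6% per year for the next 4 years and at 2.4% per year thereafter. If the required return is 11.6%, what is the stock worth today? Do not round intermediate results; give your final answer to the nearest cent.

D_1 = 7.46046
D_2 = 8.54969
D_3 = 9.79794
D_4 = 11.22844
Terminal value at year 4: TV = D_4×(1+g_2)/(r−g_2) = 11.49792/0.092 = 124.97743
P_0 = D_1/(1+r)^1 + D_2/(1+r)^2 + D_3/(1+r)^3 + D_4/(1+r)^4 + TV/(1+r)^4
    = 6.68500 + 6.86470 + 7.04924 + 7.23874 + 80.57027 = 108.40795

£108.41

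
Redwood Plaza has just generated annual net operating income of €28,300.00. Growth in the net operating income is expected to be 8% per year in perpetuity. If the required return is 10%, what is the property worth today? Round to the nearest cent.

€1528200.00

D₁ = D₀ × (1 + g) = €28,300.00 × 1.08 = €30,564.0000
Growing perpetuity: P = D₁ / (r − g) = €30,564.0000 / (0.1 − 0.08) = €1,528,200.00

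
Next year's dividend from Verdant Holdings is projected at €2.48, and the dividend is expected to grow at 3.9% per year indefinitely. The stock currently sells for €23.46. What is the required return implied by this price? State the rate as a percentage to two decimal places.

P = D₁/(r − g) ⇒ r = D₁/P + g = €2.4800/€23.46 + 0.039 = 0.105712 + 0.039 = 0.144712

14.47%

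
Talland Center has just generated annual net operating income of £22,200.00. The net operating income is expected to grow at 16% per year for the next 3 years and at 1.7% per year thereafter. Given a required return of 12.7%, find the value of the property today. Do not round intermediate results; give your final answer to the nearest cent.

D_1 = 25752.00000
D_2 = 29872.32000
D_3 = 34651.89120
Terminal value at year 3: TV = D_3×(1+g_2)/(r−g_2) = 35240.97335/0.11 = 320372.48500
P_0 = D_1/(1+r)^1 + D_2/(1+r)^2 + D_3/(1+r)^3 + TV/(1+r)^3
    = 22850.04437 + 23519.12286 + 24207.79283 + 223812.04825 = 294389.00830

£294389.01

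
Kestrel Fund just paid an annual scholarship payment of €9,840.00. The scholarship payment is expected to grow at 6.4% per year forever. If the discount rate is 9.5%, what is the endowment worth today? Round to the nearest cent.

D₁ = D₀ × (1 + g) = €9,840.00 × 1.064 = €10,469.7600
Growing perpetuity: P = D₁ / (r − g) = €10,469.7600 / (0.095 − 0.064) = €337,734.19

€337734.19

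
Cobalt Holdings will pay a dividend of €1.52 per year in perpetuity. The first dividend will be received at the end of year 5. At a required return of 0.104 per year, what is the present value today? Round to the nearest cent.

Value at end of year 4: C / r = €1.52 / 0.104 = €14.6154
Discount to today: PV = €14.6154 / (1 + 0.104)^4 = €14.6154 / 1.485512 = €9.84

€9.84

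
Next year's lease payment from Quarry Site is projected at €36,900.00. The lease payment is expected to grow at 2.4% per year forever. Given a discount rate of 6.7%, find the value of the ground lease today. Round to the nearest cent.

€858139.53

Growing perpetuity: P = D₁ / (r − g) = €36,900.0000 / (0.067 − 0.024) = €858,139.53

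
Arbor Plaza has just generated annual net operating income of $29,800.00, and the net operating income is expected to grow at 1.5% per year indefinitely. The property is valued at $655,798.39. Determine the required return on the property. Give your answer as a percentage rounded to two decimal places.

6.11%

D₁ = $29,800.00 × 1.015 = $30,247.0000
P = D₁/(r − g) ⇒ r = D₁/P + g = $30,247.0000/$655,798.39 + 0.015 = 0.046122 + 0.015 = 0.061122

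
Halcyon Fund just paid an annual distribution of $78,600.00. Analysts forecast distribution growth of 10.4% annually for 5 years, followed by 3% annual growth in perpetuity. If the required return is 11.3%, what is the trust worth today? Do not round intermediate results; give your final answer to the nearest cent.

$1320162.16

D_1 = 86774.40000
D_2 = 95798.93760
D_3 = 105762.02711
D_4 = 116761.27793
D_5 = 128904.45083
Terminal value at year 5: TV = D_5×(1+g_2)/(r−g_2) = 132771.58436/0.083 = 1599657.64289
P_0 = D_1/(1+r)^1 + D_2/(1+r)^2 + D_3/(1+r)^3 + D_4/(1+r)^4 + D_5/(1+r)^5 + TV/(1+r)^5
    = 77964.42049 + 77333.98043 + 76708.63827 + 76088.35278 + 75473.08308 + 936593.68164 = 1320162.15669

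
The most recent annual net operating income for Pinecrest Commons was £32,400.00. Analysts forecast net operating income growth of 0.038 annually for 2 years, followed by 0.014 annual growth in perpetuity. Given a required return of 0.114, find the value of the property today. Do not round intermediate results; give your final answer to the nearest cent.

£343557.50

D_1 = 33631.20000
D_2 = 34909.18560
Terminal value at year 2: TV = D_2×(1+g_2)/(r−g_2) = 35397.91420/0.1 = 353979.14198
P_0 = D_1/(1+r)^1 + D_2/(1+r)^2 + TV/(1+r)^2
    = 30189.58707 + 28129.97431 + 285237.93951 = 343557.50090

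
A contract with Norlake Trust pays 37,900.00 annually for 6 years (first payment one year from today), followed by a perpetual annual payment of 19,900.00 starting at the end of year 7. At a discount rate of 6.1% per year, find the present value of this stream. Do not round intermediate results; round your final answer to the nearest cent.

PV of 6-year annuity: 37,900.00 × [1 − (1+0.061)^−6] / 0.061 = 185782.48198
Perpetuity value at year 6: 19,900.00 / 0.061 = 326229.50820
PV of perpetuity: 326229.50820 / (1+0.061)^6 = 228681.45037
Total PV = 185782.48198 + 228681.45037 = 414463.93236

414463.93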